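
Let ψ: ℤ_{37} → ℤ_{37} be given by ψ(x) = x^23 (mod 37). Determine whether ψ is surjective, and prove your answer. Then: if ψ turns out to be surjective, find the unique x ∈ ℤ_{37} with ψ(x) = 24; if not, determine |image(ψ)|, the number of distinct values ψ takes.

22

Since 37 is prime, the nonzero elements of ℤ_{37} form a cyclic group of order 36.
As gcd(23, 36) = 1, raising to the 23rd power is a bijection on this group: if u^23 ≡ v^23 then (uv^{−1})^23 = 1, and the only element of order dividing gcd(23, 36) = 1 is 1, so u = v.
With ψ(0) = 0 this makes ψ injective on all of ℤ_{37}, hence bijective (finite equal-size domain and codomain). In particular ψ is surjective.
Since ψ is surjective, we find the preimage of 24. The inverse of x ↦ x^23 on (ℤ_{37})^× is x ↦ x^11, because 23·11 = 253 = 7·36 + 1 ≡ 1 (mod 36) and x^{36} = 1 for x ≠ 0 (Fermat). So ψ⁻¹(24) = 24^11 mod 37.
Repeated squaring mod 37: 24^1 ≡ 24, 24^2 ≡ 24² = 576 ≡ 21, 24^4 ≡ 21² = 441 ≡ 34, 24^8 ≡ 34² = 1156 ≡ 9. Since 11 = 8 + 2 + 1, 24^11 ≡ 9·21·24: 9·21 = 189 ≡ 4, then 4·24 = 96 ≡ 22. So 24^11 ≡ 22 (mod 37).
Hence ψ⁻¹(24) = 22.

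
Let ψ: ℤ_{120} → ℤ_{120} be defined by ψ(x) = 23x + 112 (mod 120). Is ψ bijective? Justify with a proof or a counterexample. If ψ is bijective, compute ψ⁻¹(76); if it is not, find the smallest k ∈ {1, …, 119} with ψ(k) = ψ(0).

108

Suppose ψ(u) = ψ(v) in ℤ_{120}. Then 23u + 112 ≡ 23v + 112 (mod 120), hence 23(u − v) ≡ 0 (mod 120).
Since gcd(23, 120) = 1, 23 is invertible modulo 120, therefore u − v ≡ 0 (mod 120), i.e. u = v.
We now compute 23⁻¹ mod 120 explicitly. Euclid's algorithm: 120 = 5·23 + 5, 23 = 4·5 + 3, 5 = 1·3 + 2, 3 = 1·2 + 1; back-substituting gives 1 = 47·23 − 9·120, so 23⁻¹ ≡ 47 (mod 120).
Then y ↦ 47(y − 112) is a two-sided inverse to ψ, so every y ∈ ℤ_{120} has a preimage.
So ψ is bijective.
Since ψ is bijective, we find ψ⁻¹(76): we need 23x ≡ 76 − 112 ≡ 84 (mod 120). Using 23⁻¹ = 47: x ≡ 47·84 = 3948 = 32·120 + 108, so x = 108.
Check: ψ(108) = 23·108 + 112 = 2596 = 21·120 + 76 ≡ 76 (mod 120).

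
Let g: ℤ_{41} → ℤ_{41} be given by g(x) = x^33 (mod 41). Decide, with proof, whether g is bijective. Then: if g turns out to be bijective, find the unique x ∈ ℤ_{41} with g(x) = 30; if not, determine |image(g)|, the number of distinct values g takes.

13

Since 41 is prime, the nonzero elements of ℤ_{41} form a cyclic group of order 40.
As gcd(33, 40) = 1, raising to the 33rd power is a bijection on this group: if x_1^33 ≡ x_2^33 then (x_1x_2^{−1})^33 = 1, and the only element of order dividing gcd(33, 40) = 1 is 1, so x_1 = x_2.
With g(0) = 0 this makes g injective on all of ℤ_{41}, hence bijective (finite equal-size domain and codomain). In particular g is bijective.
Since g is bijective, we find the preimage of 30. The inverse of x ↦ x^33 on (ℤ_{41})^× is x ↦ x^17, because 33·17 = 561 = 14·40 + 1 ≡ 1 (mod 40) and x^{40} = 1 for x ≠ 0 (Fermat). So g⁻¹(30) = 30^17 mod 41.
Repeated squaring mod 41: 30^1 ≡ 30, 30^2 ≡ 30² = 900 ≡ 39, 30^4 ≡ 39² = 1521 ≡ 4, 30^8 ≡ 4² = 16, 30^16 ≡ 16² = 256 ≡ 10. Since 17 = 16 + 1, 30^17 ≡ 10·30: 10·30 = 300 ≡ 13. So 30^17 ≡ 13 (mod 41).
Hence g⁻¹(30) = 13.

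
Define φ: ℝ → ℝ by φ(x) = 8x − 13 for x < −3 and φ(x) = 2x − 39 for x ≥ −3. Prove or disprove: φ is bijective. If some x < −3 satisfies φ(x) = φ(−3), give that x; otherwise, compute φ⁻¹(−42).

Both pieces are strictly increasing (slopes 8 and 2), so each is injective on its own interval.
The left piece maps (−∞, −3) onto (−∞, −37); the right piece maps [−3, ∞) onto [−45, ∞).
These images overlap. In particular φ(−3) = −45 (right piece), and solving 8x − 13 = −45 on the left piece gives x = −4 < −3.
So φ(−4) = φ(−3) with −4 ≠ −3, and φ is not injective, hence not bijective. This x = −4 is the requested value below −3.

-4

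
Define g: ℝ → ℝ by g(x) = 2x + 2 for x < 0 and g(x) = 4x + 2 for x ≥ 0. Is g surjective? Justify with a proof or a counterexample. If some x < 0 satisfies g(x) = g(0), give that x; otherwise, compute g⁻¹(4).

Both pieces are strictly increasing (slopes 2 and 4), so each is injective on its own interval.
The left piece maps (−∞, 0) onto (−∞, 2); the right piece maps [0, ∞) onto [2, ∞).
These images together cover ℝ, so g is surjective.
Because the two images are disjoint, no x < 0 has g(x) = g(0), so we compute g⁻¹(4): 4 lies in [2, ∞), so solve 4x + 2 = 4: x = (4 − 2)/4 = 1/2.

1/2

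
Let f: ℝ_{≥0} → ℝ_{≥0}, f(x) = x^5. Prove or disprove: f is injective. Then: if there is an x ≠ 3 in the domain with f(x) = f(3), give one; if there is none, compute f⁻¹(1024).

On ℝ_{≥0}, x ↦ x^5 is strictly increasing, so f(s) = f(t) forces s = t. Thus f is injective.
Since x ↦ x^5 is strictly increasing on ℝ_{≥0}, it is injective there, so no x ≠ 3 in the domain has f(x) = f(3). We therefore compute f⁻¹(1024) = 1024^{1/5} = 4 (indeed 4^5 = 1024).

4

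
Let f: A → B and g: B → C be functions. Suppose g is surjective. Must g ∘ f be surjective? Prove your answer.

No. Take A = {1}, B = C = {1, 2, 3, 4, 5, 6}, f(1) = 1, and g = identity (surjective).
Then (g ∘ f)(1) = 1, and 6 ∈ C has no preimage under g ∘ f, so g ∘ f is not surjective.

not surjective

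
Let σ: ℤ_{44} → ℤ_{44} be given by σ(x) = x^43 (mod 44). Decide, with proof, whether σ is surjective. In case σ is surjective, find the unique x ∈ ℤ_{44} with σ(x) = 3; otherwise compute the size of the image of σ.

σ(0) = 0^43 = 0.
σ(22): Repeated squaring mod 44: 22^1 ≡ 22, 22^2 ≡ 22² = 484 ≡ 0, 22^4 ≡ 0² = 0, 22^8 ≡ 0² = 0, 22^16 ≡ 0² = 0, 22^32 ≡ 0² = 0. Since 43 = 32 + 8 + 2 + 1, 22^43 ≡ 0·0·0·22: 0·0 = 0, then 0·0 = 0, then 0·22 = 0. So 22^43 ≡ 0 (mod 44).
So σ(0) = σ(22) = 0 while 0 ≠ 22, hence σ is not injective.
A non-injective map from the 44-element set ℤ_{44} to itself takes at most 43 distinct values, so it cannot be surjective. So σ is not surjective.
Since σ is not surjective, we determine |image(σ)|. Computing x^43 mod 44 for each x (by repeated squaring, reducing mod 44 at every step), the values σ(0), σ(1), …, σ(43) are: 0, 1, 8, 27, 20, 37, 40, 35, 28, 25, 32, 11, 12, 41, 16, 31, 4, 29, 24, 39, 36, 21, 0, 23, 8, 5, 20, 15, 40, 13, 28, 3, 32, 33, 12, 19, 16, 9, 4, 7, 24, 17, 36, 43.
The distinct values are {0, 1, 3, 4, 5, 7, 8, 9, 11, 12, 13, 15, 16, 17, 19, 20, 21, 23, 24, 25, 27, 28, 29, 31, 32, 33, 35, 36, 37, 39, 40, 41, 43}; there are 33 of them.

33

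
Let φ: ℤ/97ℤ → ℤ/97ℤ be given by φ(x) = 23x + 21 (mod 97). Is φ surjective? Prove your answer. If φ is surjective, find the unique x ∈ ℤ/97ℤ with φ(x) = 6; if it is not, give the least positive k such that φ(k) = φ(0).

12

Since gcd(23, 97) = 1, 23 is invertible modulo 97. Euclid's algorithm: 97 = 4·23 + 5, 23 = 4·5 + 3, 5 = 1·3 + 2, 3 = 1·2 + 1; back-substituting gives 1 = 38·23 − 9·97, so 23⁻¹ ≡ 38 (mod 97).
For any y ∈ ℤ/97ℤ, x = 38(y − 21) mod 97 satisfies φ(x) = 23·38(y − 21) + 21 ≡ y (since 23·38 ≡ 1 mod 97). So every y has a preimage.
Therefore φ is surjective.
Since φ is surjective, we find φ⁻¹(6): we need 23x ≡ 6 − 21 ≡ 82 (mod 97). Using 23⁻¹ = 38: x ≡ 38·82 = 3116 = 32·97 + 12, so x = 12.
Check: φ(12) = 23·12 + 21 = 297 = 3·97 + 6 ≡ 6 (mod 97).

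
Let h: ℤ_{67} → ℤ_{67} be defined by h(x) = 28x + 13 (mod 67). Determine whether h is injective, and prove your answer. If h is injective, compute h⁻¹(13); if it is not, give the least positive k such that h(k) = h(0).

0

Recall that h is injective when h(s) = h(t) forces s = t.
Suppose h(s) = h(t) in ℤ_{67}. Then 28s + 13 ≡ 28t + 13 (mod 67), thus 28(s − t) ≡ 0 (mod 67).
Since gcd(28, 67) = 1, 28 is invertible modulo 67, so s − t ≡ 0 (mod 67), i.e. s = t.
Thus h is injective.
We now compute 28⁻¹ mod 67 explicitly. Euclid's algorithm: 67 = 2·28 + 11, 28 = 2·11 + 6, 11 = 1·6 + 5, 6 = 1·5 + 1; back-substituting gives 1 = 12·28 − 5·67, so 28⁻¹ ≡ 12 (mod 67).
Since h is injective, we compute h⁻¹(13): solve 28x + 13 ≡ 13 (mod 67), i.e. 28x ≡ 0 (mod 67).
Multiplying by 28⁻¹ = 12 gives x ≡ 12·0 = 0 ≡ 0 (mod 67).
Check: h(0) = 28·0 + 13 = 13 ≡ 13 (mod 67).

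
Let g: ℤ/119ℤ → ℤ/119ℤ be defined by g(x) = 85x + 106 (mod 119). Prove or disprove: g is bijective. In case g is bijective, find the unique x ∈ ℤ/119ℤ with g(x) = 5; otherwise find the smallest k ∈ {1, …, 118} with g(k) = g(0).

We have gcd(85, 119) = 17 > 1. Taking x_1 = 0 and x_2 = 7: g(0) = 106 and g(7) = 85·7 + 106 = 701 ≡ 106 (mod 119).
So g(0) = g(7) while 0 ≠ 7, hence g is not injective, hence not bijective.
Since g is not bijective, we find the least positive k with g(k) = g(0): this means 85k ≡ 0 (mod 119), i.e. 119 ∣ 85k. Since gcd(85, 119) = 17, dividing through by 17 this holds exactly when 7 ∣ 5k, and as gcd(5, 7) = 1, exactly when 7 ∣ k.
The smallest positive such k is 7.

7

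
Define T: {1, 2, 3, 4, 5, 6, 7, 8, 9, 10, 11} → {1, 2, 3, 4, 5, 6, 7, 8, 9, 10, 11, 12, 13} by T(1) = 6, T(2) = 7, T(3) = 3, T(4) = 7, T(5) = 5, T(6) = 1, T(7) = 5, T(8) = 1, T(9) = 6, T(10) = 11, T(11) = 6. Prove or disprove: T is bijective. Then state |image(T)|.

T(2) = 7 = T(4) with 2 ≠ 4, so T is not injective, hence not bijective.
The image of T is {1, 3, 5, 6, 7, 11}, which has 6 elements.

6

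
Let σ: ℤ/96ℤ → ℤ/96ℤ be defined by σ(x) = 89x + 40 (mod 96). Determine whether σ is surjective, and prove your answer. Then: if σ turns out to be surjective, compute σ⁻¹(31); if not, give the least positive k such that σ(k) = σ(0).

15

By definition, σ is surjective if every y in the codomain equals σ(x) for some x in the domain.
Since gcd(89, 96) = 1, 89 is invertible modulo 96. Euclid's algorithm: 96 = 1·89 + 7, 89 = 12·7 + 5, 7 = 1·5 + 2, 5 = 2·2 + 1; back-substituting gives 1 = 41·89 − 38·96, so 89⁻¹ ≡ 41 (mod 96).
For any y ∈ ℤ/96ℤ, x = 41(y − 40) mod 96 satisfies σ(x) = 89·41(y − 40) + 40 ≡ y (since 89·41 ≡ 1 mod 96). So every y has a preimage.
Therefore σ is surjective.
Since σ is surjective, we find σ⁻¹(31): we need 89x ≡ 31 − 40 ≡ 87 (mod 96). Using 89⁻¹ = 41: x ≡ 41·87 = 3567 = 37·96 + 15, so x = 15.
Check: σ(15) = 89·15 + 40 = 1375 = 14·96 + 31 ≡ 31 (mod 96).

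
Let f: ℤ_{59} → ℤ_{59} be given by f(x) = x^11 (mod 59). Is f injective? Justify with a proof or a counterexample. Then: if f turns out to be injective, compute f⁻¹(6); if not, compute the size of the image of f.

Since 59 is prime, the nonzero elements of ℤ_{59} form a cyclic group of order 58.
As gcd(11, 58) = 1, raising to the 11th power is a bijection on this group: if s^11 ≡ t^11 then (st^{−1})^11 = 1, and the only element of order dividing gcd(11, 58) = 1 is 1, so s = t.
With f(0) = 0 this makes f injective on all of ℤ_{59}, hence bijective (finite equal-size domain and codomain). In particular f is injective.
Since f is injective, we find the preimage of 6. The inverse of x ↦ x^11 on (ℤ_{59})^× is x ↦ x^37, because 11·37 = 407 = 7·58 + 1 ≡ 1 (mod 58) and x^{58} = 1 for x ≠ 0 (Fermat). So f⁻¹(6) = 6^37 mod 59.
Repeated squaring mod 59: 6^1 ≡ 6, 6^2 ≡ 6² = 36, 6^4 ≡ 36² = 1296 ≡ 57, 6^8 ≡ 57² = 3249 ≡ 4, 6^16 ≡ 4² = 16, 6^32 ≡ 16² = 256 ≡ 20. Since 37 = 32 + 4 + 1, 6^37 ≡ 20·57·6: 20·57 = 1140 ≡ 19, then 19·6 = 114 ≡ 55. So 6^37 ≡ 55 (mod 59).
Hence f⁻¹(6) = 55.

55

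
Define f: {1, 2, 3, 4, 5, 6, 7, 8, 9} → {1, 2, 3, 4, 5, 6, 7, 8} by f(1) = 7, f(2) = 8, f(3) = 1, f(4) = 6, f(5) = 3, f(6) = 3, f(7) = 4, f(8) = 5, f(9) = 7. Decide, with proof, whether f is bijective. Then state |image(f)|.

7

f(5) = 3 = f(6) with 5 ≠ 6, so f is not injective, hence not bijective.
The image of f is {1, 3, 4, 5, 6, 7, 8}, which has 7 elements.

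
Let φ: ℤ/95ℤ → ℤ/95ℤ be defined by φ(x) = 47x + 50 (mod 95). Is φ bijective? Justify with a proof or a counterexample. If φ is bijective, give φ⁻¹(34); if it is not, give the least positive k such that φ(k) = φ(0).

32

Recall that φ is injective when φ(x_1) = φ(x_2) forces x_1 = x_2.
If φ(x_1) = φ(x_2), then 47x_1 ≡ 47x_2 (mod 95). Because gcd(47, 95) = 1, we may cancel 47 to get x_1 ≡ x_2 (mod 95).
We now compute 47⁻¹ mod 95 explicitly. Euclid's algorithm: 95 = 2·47 + 1; back-substituting gives 1 = 93·47 − 46·95, so 47⁻¹ ≡ 93 (mod 95).
Then y ↦ 93(y − 50) is a two-sided inverse to φ, so every y ∈ ℤ/95ℤ has a preimage.
So φ is bijective.
Since φ is bijective, we compute φ⁻¹(34): solve 47x + 50 ≡ 34 (mod 95), i.e. 47x ≡ 79 (mod 95).
Multiplying by 47⁻¹ = 93 gives x ≡ 93·79 = 7347 = 77·95 + 32 ≡ 32 (mod 95).
Check: φ(32) = 47·32 + 50 = 1554 = 16·95 + 34 ≡ 34 (mod 95).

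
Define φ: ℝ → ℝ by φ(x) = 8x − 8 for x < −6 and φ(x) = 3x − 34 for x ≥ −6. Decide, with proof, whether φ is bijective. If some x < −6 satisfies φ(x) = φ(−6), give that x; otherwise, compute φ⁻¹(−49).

-5

Both pieces are strictly increasing (slopes 8 and 3), so each is injective on its own interval.
The left piece maps (−∞, −6) onto (−∞, −56); the right piece maps [−6, ∞) onto [−52, ∞).
The images leave a gap (−56 has no preimage), so φ is not surjective, hence not bijective.
Because the two images are disjoint, no x < −6 has φ(x) = φ(−6), so we compute φ⁻¹(−49): −49 lies in [−52, ∞), so solve 3x − 34 = −49: x = (−49 + 34)/3 = −5.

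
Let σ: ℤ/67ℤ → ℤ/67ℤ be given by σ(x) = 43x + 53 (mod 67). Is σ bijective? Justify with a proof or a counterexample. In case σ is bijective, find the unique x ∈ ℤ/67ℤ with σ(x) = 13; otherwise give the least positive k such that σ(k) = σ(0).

24

If σ(x_1) = σ(x_2), then 43x_1 ≡ 43x_2 (mod 67). Because gcd(43, 67) = 1, we may cancel 43 to get x_1 ≡ x_2 (mod 67).
We now compute 43⁻¹ mod 67 explicitly. Euclid's algorithm: 67 = 1·43 + 24, 43 = 1·24 + 19, 24 = 1·19 + 5, 19 = 3·5 + 4, 5 = 1·4 + 1; back-substituting gives 1 = 53·43 − 34·67, so 43⁻¹ ≡ 53 (mod 67).
For any y ∈ ℤ/67ℤ, x = 53(y − 53) mod 67 satisfies σ(x) = 43·53(y − 53) + 53 ≡ y (since 43·53 ≡ 1 mod 67). So every y has a preimage.
So σ is bijective.
Since σ is bijective, we compute σ⁻¹(13): solve 43x + 53 ≡ 13 (mod 67), i.e. 43x ≡ 27 (mod 67).
Multiplying by 43⁻¹ = 53 gives x ≡ 53·27 = 1431 = 21·67 + 24 ≡ 24 (mod 67).
Check: σ(24) = 43·24 + 53 = 1085 = 16·67 + 13 ≡ 13 (mod 67).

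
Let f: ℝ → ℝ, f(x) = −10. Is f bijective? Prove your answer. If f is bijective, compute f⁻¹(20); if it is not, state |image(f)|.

1

Recall that f is injective when f(u) = f(v) forces u = v.
f(0) = −10 = f(1) with 0 ≠ 1, so f is not injective, hence not bijective.
Since f is not bijective, we state |image(f)|: the image of f is {−10}, which has 1 element.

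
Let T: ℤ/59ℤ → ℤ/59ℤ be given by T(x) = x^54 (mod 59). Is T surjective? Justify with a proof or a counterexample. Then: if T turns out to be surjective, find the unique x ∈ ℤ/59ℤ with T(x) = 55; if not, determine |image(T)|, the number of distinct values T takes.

T(29): Repeated squaring mod 59: 29^1 ≡ 29, 29^2 ≡ 29² = 841 ≡ 15, 29^4 ≡ 15² = 225 ≡ 48, 29^8 ≡ 48² = 2304 ≡ 3, 29^16 ≡ 3² = 9, 29^32 ≡ 9² = 81 ≡ 22. Since 54 = 32 + 16 + 4 + 2, 29^54 ≡ 22·9·48·15: 22·9 = 198 ≡ 21, then 21·48 = 1008 ≡ 5, then 5·15 = 75 ≡ 16. So 29^54 ≡ 16 (mod 59).
T(30): Repeated squaring mod 59: 30^1 ≡ 30, 30^2 ≡ 30² = 900 ≡ 15, 30^4 ≡ 15² = 225 ≡ 48, 30^8 ≡ 48² = 2304 ≡ 3, 30^16 ≡ 3² = 9, 30^32 ≡ 9² = 81 ≡ 22. Since 54 = 32 + 16 + 4 + 2, 30^54 ≡ 22·9·48·15: 22·9 = 198 ≡ 21, then 21·48 = 1008 ≡ 5, then 5·15 = 75 ≡ 16. So 30^54 ≡ 16 (mod 59).
So T(29) = T(30) = 16 while 29 ≠ 30, so T is not injective.
A non-injective map from the 59-element set ℤ/59ℤ to itself takes at most 58 distinct values, so it cannot be surjective. Thus T is not surjective.
Since T is not surjective, we determine |image(T)|. Computing x^54 mod 59 for each x (by repeated squaring, reducing mod 59 at every step), the values T(0), T(1), …, T(58) are: 0, 1, 48, 51, 3, 27, 29, 36, 26, 5, 57, 46, 35, 12, 17, 20, 9, 41, 4, 53, 22, 7, 25, 15, 28, 21, 45, 19, 49, 16, 16, 49, 19, 45, 21, 28, 15, 25, 7, 22, 53, 4, 41, 9, 20, 17, 12, 35, 46, 57, 5, 26, 36, 29, 27, 3, 51, 48, 1.
The distinct values are {0, 1, 3, 4, 5, 7, 9, 12, 15, 16, 17, 19, 20, 21, 22, 25, 26, 27, 28, 29, 35, 36, 41, 45, 46, 48, 49, 51, 53, 57}; there are 30 of them.

30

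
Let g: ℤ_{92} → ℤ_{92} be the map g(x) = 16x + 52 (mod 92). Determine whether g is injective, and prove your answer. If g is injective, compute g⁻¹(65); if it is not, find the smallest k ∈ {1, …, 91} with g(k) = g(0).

We have gcd(16, 92) = 4 > 1. Taking s = 0 and t = 23: g(0) = 52 and g(23) = 16·23 + 52 = 420 ≡ 52 (mod 92).
So g(0) = g(23) while 0 ≠ 23, so g is not injective.
Since g is not injective, we find the least positive k with g(k) = g(0): this means 16k ≡ 0 (mod 92), i.e. 92 ∣ 16k. Since gcd(16, 92) = 4, dividing through by 4 this holds exactly when 23 ∣ 4k, and as gcd(4, 23) = 1, exactly when 23 ∣ k.
The smallest positive such k is 23.

23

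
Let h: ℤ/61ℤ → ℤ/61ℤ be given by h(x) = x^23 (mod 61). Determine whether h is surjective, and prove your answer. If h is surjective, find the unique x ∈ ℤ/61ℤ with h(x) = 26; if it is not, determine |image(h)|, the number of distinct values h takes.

Since 61 is prime, the nonzero elements of ℤ/61ℤ form a cyclic group of order 60.
As gcd(23, 60) = 1, raising to the 23rd power is a bijection on this group: if x_1^23 ≡ x_2^23 then (x_1x_2^{−1})^23 = 1, and the only element of order dividing gcd(23, 60) = 1 is 1, so x_1 = x_2.
With h(0) = 0 this makes h injective on all of ℤ/61ℤ, hence bijective (finite equal-size domain and codomain). In particular h is surjective.
Since h is surjective, we find the preimage of 26. The inverse of x ↦ x^23 on (ℤ/61ℤ)^× is x ↦ x^47, because 23·47 = 1081 = 18·60 + 1 ≡ 1 (mod 60) and x^{60} = 1 for x ≠ 0 (Fermat). So h⁻¹(26) = 26^47 mod 61.
Repeated squaring mod 61: 26^1 ≡ 26, 26^2 ≡ 26² = 676 ≡ 5, 26^4 ≡ 5² = 25, 26^8 ≡ 25² = 625 ≡ 15, 26^16 ≡ 15² = 225 ≡ 42, 26^32 ≡ 42² = 1764 ≡ 56. Since 47 = 32 + 8 + 4 + 2 + 1, 26^47 ≡ 56·15·25·5·26: 56·15 = 840 ≡ 47, then 47·25 = 1175 ≡ 16, then 16·5 = 80 ≡ 19, then 19·26 = 494 ≡ 6. So 26^47 ≡ 6 (mod 61).
Hence h⁻¹(26) = 6.

6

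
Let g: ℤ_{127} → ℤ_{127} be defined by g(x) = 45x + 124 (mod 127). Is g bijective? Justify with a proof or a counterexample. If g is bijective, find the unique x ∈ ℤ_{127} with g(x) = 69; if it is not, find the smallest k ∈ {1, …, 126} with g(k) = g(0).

27

If g(x_1) = g(x_2), then 45x_1 ≡ 45x_2 (mod 127). Because gcd(45, 127) = 1, we may cancel 45 to get x_1 ≡ x_2 (mod 127).
We now compute 45⁻¹ mod 127 explicitly. Euclid's algorithm: 127 = 2·45 + 37, 45 = 1·37 + 8, 37 = 4·8 + 5, 8 = 1·5 + 3, 5 = 1·3 + 2, 3 = 1·2 + 1; back-substituting gives 1 = 48·45 − 17·127, so 45⁻¹ ≡ 48 (mod 127).
Then y ↦ 48(y − 124) is a two-sided inverse to g, so every y ∈ ℤ_{127} has a preimage.
Therefore g is bijective.
Since g is bijective, we compute g⁻¹(69): solve 45x + 124 ≡ 69 (mod 127), i.e. 45x ≡ 72 (mod 127).
Multiplying by 45⁻¹ = 48 gives x ≡ 48·72 = 3456 = 27·127 + 27 ≡ 27 (mod 127).
Check: g(27) = 45·27 + 124 = 1339 = 10·127 + 69 ≡ 69 (mod 127).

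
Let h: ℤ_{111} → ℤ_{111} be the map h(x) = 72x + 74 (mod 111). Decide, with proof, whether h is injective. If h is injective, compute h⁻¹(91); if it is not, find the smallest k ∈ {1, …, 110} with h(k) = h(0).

37

We have gcd(72, 111) = 3 > 1. Taking a = 0 and b = 37: h(0) = 74 and h(37) = 72·37 + 74 = 2738 ≡ 74 (mod 111).
So h(0) = h(37) while 0 ≠ 37, hence h is not injective.
Since h is not injective, we find the least positive k with h(k) = h(0): this means 72k ≡ 0 (mod 111), i.e. 111 ∣ 72k. Since gcd(72, 111) = 3, dividing through by 3 this holds exactly when 37 ∣ 24k, and as gcd(24, 37) = 1, exactly when 37 ∣ k.
The smallest positive such k is 37.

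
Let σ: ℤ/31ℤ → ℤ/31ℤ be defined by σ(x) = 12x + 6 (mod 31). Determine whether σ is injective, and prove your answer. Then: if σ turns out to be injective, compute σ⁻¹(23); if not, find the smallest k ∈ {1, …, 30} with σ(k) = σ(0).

Recall that σ is injective when σ(s) = σ(t) forces s = t.
Suppose σ(s) = σ(t) in ℤ/31ℤ. Then 12s + 6 ≡ 12t + 6 (mod 31), thus 12(s − t) ≡ 0 (mod 31).
Since gcd(12, 31) = 1, 12 is invertible modulo 31, hence s − t ≡ 0 (mod 31), i.e. s = t.
Thus σ is injective.
We now compute 12⁻¹ mod 31 explicitly. Euclid's algorithm: 31 = 2·12 + 7, 12 = 1·7 + 5, 7 = 1·5 + 2, 5 = 2·2 + 1; back-substituting gives 1 = 13·12 − 5·31, so 12⁻¹ ≡ 13 (mod 31).
Since σ is injective, we find σ⁻¹(23): we need 12x ≡ 23 − 6 ≡ 17 (mod 31). Using 12⁻¹ = 13: x ≡ 13·17 = 221 = 7·31 + 4, so x = 4.
Check: σ(4) = 12·4 + 6 = 54 = 1·31 + 23 ≡ 23 (mod 31).

4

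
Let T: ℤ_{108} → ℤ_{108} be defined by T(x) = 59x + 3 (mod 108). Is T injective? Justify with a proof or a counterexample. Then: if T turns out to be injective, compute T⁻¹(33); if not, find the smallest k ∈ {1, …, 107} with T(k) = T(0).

6

Recall: injectivity means: for all s, t in the domain, T(s) = T(t) implies s = t.
Suppose T(s) = T(t) in ℤ_{108}. Then 59s + 3 ≡ 59t + 3 (mod 108), hence 59(s − t) ≡ 0 (mod 108).
Since gcd(59, 108) = 1, 59 is invertible modulo 108, hence s − t ≡ 0 (mod 108), i.e. s = t.
Hence T is injective.
We now compute 59⁻¹ mod 108 explicitly. Euclid's algorithm: 108 = 1·59 + 49, 59 = 1·49 + 10, 49 = 4·10 + 9, 10 = 1·9 + 1; back-substituting gives 1 = 11·59 − 6·108, so 59⁻¹ ≡ 11 (mod 108).
Since T is injective, we compute T⁻¹(33): solve 59x + 3 ≡ 33 (mod 108), i.e. 59x ≡ 30 (mod 108).
Multiplying by 59⁻¹ = 11 gives x ≡ 11·30 = 330 = 3·108 + 6 ≡ 6 (mod 108).
Check: T(6) = 59·6 + 3 = 357 = 3·108 + 33 ≡ 33 (mod 108).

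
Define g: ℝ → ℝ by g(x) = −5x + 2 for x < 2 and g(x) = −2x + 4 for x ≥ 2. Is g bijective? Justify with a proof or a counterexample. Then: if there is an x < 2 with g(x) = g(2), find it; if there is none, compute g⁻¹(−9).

2/5

Both pieces are strictly decreasing (slopes −5 and −2), so each is injective on its own interval.
The left piece maps (−∞, 2) onto (−8, ∞); the right piece maps [2, ∞) onto (−∞, 0].
These images overlap. In particular g(2) = 0 (right piece), and solving −5x + 2 = 0 on the left piece gives x = 2/5 < 2.
So g(2/5) = g(2) with 2/5 ≠ 2, and g is not injective, hence not bijective. This x = 2/5 is the requested value below 2.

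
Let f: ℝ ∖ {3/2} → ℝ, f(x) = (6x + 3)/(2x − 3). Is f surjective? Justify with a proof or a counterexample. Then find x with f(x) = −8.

21/22

If f(x) = 3, cross-multiplying gives 2(6x + 3) = 6(2x − 3), which simplifies to 6 = −18 — false.  So 3 has no preimage and f is not surjective.
Solving f(x) = −8: cross-multiplying gives 6x + 3 = −8(2x − 3), which rearranges to 22x = 21, so x = 21/22.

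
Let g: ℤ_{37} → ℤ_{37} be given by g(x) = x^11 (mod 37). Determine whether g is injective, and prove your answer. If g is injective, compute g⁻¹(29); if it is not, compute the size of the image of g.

Since 37 is prime, the nonzero elements of ℤ_{37} form a cyclic group of order 36.
As gcd(11, 36) = 1, raising to the 11th power is a bijection on this group: if x_1^11 ≡ x_2^11 then (x_1x_2^{−1})^11 = 1, and the only element of order dividing gcd(11, 36) = 1 is 1, so x_1 = x_2.
With g(0) = 0 this makes g injective on all of ℤ_{37}, hence bijective (finite equal-size domain and codomain). In particular g is injective.
Since g is injective, we find the preimage of 29. The inverse of x ↦ x^11 on (ℤ_{37})^× is x ↦ x^23, because 11·23 = 253 = 7·36 + 1 ≡ 1 (mod 36) and x^{36} = 1 for x ≠ 0 (Fermat). So g⁻¹(29) = 29^23 mod 37.
Repeated squaring mod 37: 29^1 ≡ 29, 29^2 ≡ 29² = 841 ≡ 27, 29^4 ≡ 27² = 729 ≡ 26, 29^8 ≡ 26² = 676 ≡ 10, 29^16 ≡ 10² = 100 ≡ 26. Since 23 = 16 + 4 + 2 + 1, 29^23 ≡ 26·26·27·29: 26·26 = 676 ≡ 10, then 10·27 = 270 ≡ 11, then 11·29 = 319 ≡ 23. So 29^23 ≡ 23 (mod 37).
Hence g⁻¹(29) = 23.

23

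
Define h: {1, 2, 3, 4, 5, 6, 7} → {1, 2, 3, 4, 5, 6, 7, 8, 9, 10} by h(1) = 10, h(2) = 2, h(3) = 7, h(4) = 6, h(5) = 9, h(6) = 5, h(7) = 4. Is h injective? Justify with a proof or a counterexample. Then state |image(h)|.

The values h(1), …, h(7) are 10, 2, 7, 6, 9, 5, 4 — all distinct.
So h(u) = h(v) only when u = v, and h is injective.
The image of h is {2, 4, 5, 6, 7, 9, 10}, which has 7 elements.

7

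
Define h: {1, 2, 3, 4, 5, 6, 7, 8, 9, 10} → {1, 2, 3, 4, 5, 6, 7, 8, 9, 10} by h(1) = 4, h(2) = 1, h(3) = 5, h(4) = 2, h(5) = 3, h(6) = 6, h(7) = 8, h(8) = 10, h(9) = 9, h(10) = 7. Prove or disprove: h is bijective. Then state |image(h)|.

10

The values 4, 1, 5, 2, 3, 6, 8, 10, 9, 7 are a permutation of {1, 2, 3, 4, 5, 6, 7, 8, 9, 10}: each element appears exactly once.
So h is injective and surjective, hence bijective.
The image of h is {1, 2, 3, 4, 5, 6, 7, 8, 9, 10}, which has 10 elements.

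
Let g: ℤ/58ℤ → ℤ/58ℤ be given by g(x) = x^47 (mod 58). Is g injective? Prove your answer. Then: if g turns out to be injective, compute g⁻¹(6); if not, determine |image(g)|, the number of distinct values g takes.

Computing x^47 mod 58 for each x (by repeated squaring, reducing mod 58 at every step), the values g(0), g(1), …, g(57) are: 0, 1, 26, 47, 38, 51, 4, 45, 2, 5, 50, 15, 46, 35, 10, 19, 52, 41, 14, 37, 24, 27, 42, 25, 36, 49, 40, 3, 28, 29, 30, 55, 18, 9, 22, 33, 16, 31, 34, 21, 44, 17, 6, 39, 48, 23, 12, 43, 8, 53, 56, 13, 54, 7, 20, 11, 32, 57.
Every element of ℤ/58ℤ appears exactly once in this list, so g is a bijection, and in particular injective.
Since g is injective, we read off the preimage of 6 from the same table: g(42) = 6, so g⁻¹(6) = 42.

42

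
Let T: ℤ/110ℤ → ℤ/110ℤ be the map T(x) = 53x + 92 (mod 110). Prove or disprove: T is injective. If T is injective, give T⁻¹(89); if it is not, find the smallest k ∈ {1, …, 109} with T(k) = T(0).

29

Recall: T is injective if T(x_1) = T(x_2) implies x_1 = x_2.
If T(x_1) = T(x_2), then 53x_1 ≡ 53x_2 (mod 110). Because gcd(53, 110) = 1, we may cancel 53 to get x_1 ≡ x_2 (mod 110).
Thus T is injective.
We now compute 53⁻¹ mod 110 explicitly. Euclid's algorithm: 110 = 2·53 + 4, 53 = 13·4 + 1; back-substituting gives 1 = 27·53 − 13·110, so 53⁻¹ ≡ 27 (mod 110).
Since T is injective, we compute T⁻¹(89): solve 53x + 92 ≡ 89 (mod 110), i.e. 53x ≡ 107 (mod 110).
Multiplying by 53⁻¹ = 27 gives x ≡ 27·107 = 2889 = 26·110 + 29 ≡ 29 (mod 110).
Check: T(29) = 53·29 + 92 = 1629 = 14·110 + 89 ≡ 89 (mod 110).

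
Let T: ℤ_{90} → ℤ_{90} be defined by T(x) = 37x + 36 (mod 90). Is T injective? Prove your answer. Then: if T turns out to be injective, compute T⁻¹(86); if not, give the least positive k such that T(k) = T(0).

Recall that T is injective when T(a) = T(b) forces a = b.
If T(a) = T(b), then 37a ≡ 37b (mod 90). Because gcd(37, 90) = 1, we may cancel 37 to get a ≡ b (mod 90).
Therefore T is injective.
We now compute 37⁻¹ mod 90 explicitly. Euclid's algorithm: 90 = 2·37 + 16, 37 = 2·16 + 5, 16 = 3·5 + 1; back-substituting gives 1 = 73·37 − 30·90, so 37⁻¹ ≡ 73 (mod 90).
Since T is injective, we find T⁻¹(86): we need 37x ≡ 86 − 36 ≡ 50 (mod 90). Using 37⁻¹ = 73: x ≡ 73·50 = 3650 = 40·90 + 50, so x = 50.
Check: T(50) = 37·50 + 36 = 1886 = 20·90 + 86 ≡ 86 (mod 90).

50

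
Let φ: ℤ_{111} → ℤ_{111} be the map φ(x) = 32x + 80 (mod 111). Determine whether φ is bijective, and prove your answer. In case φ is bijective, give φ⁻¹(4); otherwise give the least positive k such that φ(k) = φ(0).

Recall: injectivity means: for all a, b in the domain, φ(a) = φ(b) implies a = b.
Suppose φ(a) = φ(b) in ℤ_{111}. Then 32a + 80 ≡ 32b + 80 (mod 111), hence 32(a − b) ≡ 0 (mod 111).
Since gcd(32, 111) = 1, 32 is invertible modulo 111, therefore a − b ≡ 0 (mod 111), i.e. a = b.
We now compute 32⁻¹ mod 111 explicitly. Euclid's algorithm: 111 = 3·32 + 15, 32 = 2·15 + 2, 15 = 7·2 + 1; back-substituting gives 1 = 59·32 − 17·111, so 32⁻¹ ≡ 59 (mod 111).
Then y ↦ 59(y − 80) is a two-sided inverse to φ, so every y ∈ ℤ_{111} has a preimage.
Therefore φ is bijective.
Since φ is bijective, we compute φ⁻¹(4): solve 32x + 80 ≡ 4 (mod 111), i.e. 32x ≡ 35 (mod 111).
Multiplying by 32⁻¹ = 59 gives x ≡ 59·35 = 2065 = 18·111 + 67 ≡ 67 (mod 111).
Check: φ(67) = 32·67 + 80 = 2224 = 20·111 + 4 ≡ 4 (mod 111).

67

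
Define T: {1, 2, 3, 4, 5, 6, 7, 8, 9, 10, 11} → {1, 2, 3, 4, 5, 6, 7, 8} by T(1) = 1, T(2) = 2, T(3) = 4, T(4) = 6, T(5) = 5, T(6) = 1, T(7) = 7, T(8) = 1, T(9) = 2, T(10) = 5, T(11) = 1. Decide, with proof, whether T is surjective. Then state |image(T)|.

No element maps to 3, so T is not surjective.
The image of T is {1, 2, 4, 5, 6, 7}, which has 6 elements.

6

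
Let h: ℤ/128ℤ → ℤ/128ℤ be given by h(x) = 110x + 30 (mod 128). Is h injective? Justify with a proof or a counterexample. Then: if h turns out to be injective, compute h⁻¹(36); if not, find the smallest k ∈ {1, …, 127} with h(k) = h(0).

64

We have gcd(110, 128) = 2 > 1. Taking a = 0 and b = 64: h(0) = 30 and h(64) = 110·64 + 30 = 7070 ≡ 30 (mod 128).
So h(0) = h(64) while 0 ≠ 64, hence h is not injective.
Since h is not injective, we find the least positive k with h(k) = h(0): this means 110k ≡ 0 (mod 128), i.e. 128 ∣ 110k. Since gcd(110, 128) = 2, dividing through by 2 this holds exactly when 64 ∣ 55k, and as gcd(55, 64) = 1, exactly when 64 ∣ k.
The smallest positive such k is 64.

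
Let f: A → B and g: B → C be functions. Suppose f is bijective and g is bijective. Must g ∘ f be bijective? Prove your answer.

bijective

Injectivity: if g(f(x_1)) = g(f(x_2)) then f(x_1) = f(x_2) (g injective) so x_1 = x_2 (f injective).
Surjectivity: for c ∈ C pick b with g(b) = c, then a with f(a) = b; then (g ∘ f)(a) = c.
Hence g ∘ f is bijective.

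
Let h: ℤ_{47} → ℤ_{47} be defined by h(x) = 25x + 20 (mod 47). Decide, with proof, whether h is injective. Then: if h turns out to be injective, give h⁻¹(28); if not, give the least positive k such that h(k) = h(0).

By definition, h is injective when h(a) = h(b) forces a = b.
Suppose h(a) = h(b) in ℤ_{47}. Then 25a + 20 ≡ 25b + 20 (mod 47), hence 25(a − b) ≡ 0 (mod 47).
Since gcd(25, 47) = 1, 25 is invertible modulo 47, thus a − b ≡ 0 (mod 47), i.e. a = b.
Hence h is injective.
We now compute 25⁻¹ mod 47 explicitly. Euclid's algorithm: 47 = 1·25 + 22, 25 = 1·22 + 3, 22 = 7·3 + 1; back-substituting gives 1 = 32·25 − 17·47, so 25⁻¹ ≡ 32 (mod 47).
Since h is injective, we compute h⁻¹(28): solve 25x + 20 ≡ 28 (mod 47), i.e. 25x ≡ 8 (mod 47).
Multiplying by 25⁻¹ = 32 gives x ≡ 32·8 = 256 = 5·47 + 21 ≡ 21 (mod 47).
Check: h(21) = 25·21 + 20 = 545 = 11·47 + 28 ≡ 28 (mod 47).

21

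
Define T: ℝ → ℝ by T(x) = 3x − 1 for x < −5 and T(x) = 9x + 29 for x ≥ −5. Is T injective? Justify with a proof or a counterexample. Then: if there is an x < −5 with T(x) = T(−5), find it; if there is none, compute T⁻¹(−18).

Both pieces are strictly increasing (slopes 3 and 9), so each is injective on its own interval.
The left piece maps (−∞, −5) onto (−∞, −16); the right piece maps [−5, ∞) onto [−16, ∞).
These images are disjoint, so no value is attained by both pieces. So T is injective.
Because the two images are disjoint, no x < −5 has T(x) = T(−5), so we compute T⁻¹(−18): −18 lies in (−∞, −16), so solve 3x − 1 = −18: x = (−18 + 1)/3 = −17/3.

-17/3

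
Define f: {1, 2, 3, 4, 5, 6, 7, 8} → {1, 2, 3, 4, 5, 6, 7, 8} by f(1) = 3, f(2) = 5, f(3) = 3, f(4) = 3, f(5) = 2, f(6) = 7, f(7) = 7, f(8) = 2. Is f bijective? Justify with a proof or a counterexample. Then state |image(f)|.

f(1) = 3 = f(3) with 1 ≠ 3, so f is not injective, hence not bijective.
The image of f is {2, 3, 5, 7}, which has 4 elements.

4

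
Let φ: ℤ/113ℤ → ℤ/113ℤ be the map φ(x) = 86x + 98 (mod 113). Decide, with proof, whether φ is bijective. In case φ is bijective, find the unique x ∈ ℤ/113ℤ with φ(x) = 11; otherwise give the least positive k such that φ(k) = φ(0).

66

Recall: injectivity means: for all s, t in the domain, φ(s) = φ(t) implies s = t.
If φ(s) = φ(t), then 86s ≡ 86t (mod 113). Because gcd(86, 113) = 1, we may cancel 86 to get s ≡ t (mod 113).
We now compute 86⁻¹ mod 113 explicitly. Euclid's algorithm: 113 = 1·86 + 27, 86 = 3·27 + 5, 27 = 5·5 + 2, 5 = 2·2 + 1; back-substituting gives 1 = 46·86 − 35·113, so 86⁻¹ ≡ 46 (mod 113).
Then y ↦ 46(y − 98) is a two-sided inverse to φ, so every y ∈ ℤ/113ℤ has a preimage.
Hence φ is bijective.
Since φ is bijective, we find φ⁻¹(11): we need 86x ≡ 11 − 98 ≡ 26 (mod 113). Using 86⁻¹ = 46: x ≡ 46·26 = 1196 = 10·113 + 66, so x = 66.
Check: φ(66) = 86·66 + 98 = 5774 = 51·113 + 11 ≡ 11 (mod 113).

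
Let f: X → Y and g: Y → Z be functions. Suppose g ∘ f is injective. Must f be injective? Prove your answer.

injective

Suppose f(u) = f(v). Applying g: (g ∘ f)(u) = (g ∘ f)(v). Since g ∘ f is injective, u = v. Therefore f is injective.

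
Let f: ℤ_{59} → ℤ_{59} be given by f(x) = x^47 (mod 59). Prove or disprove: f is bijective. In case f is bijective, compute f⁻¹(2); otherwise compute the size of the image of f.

Since 59 is prime, the nonzero elements of ℤ_{59} form a cyclic group of order 58.
As gcd(47, 58) = 1, raising to the 47th power is a bijection on this group: if a^47 ≡ b^47 then (ab^{−1})^47 = 1, and the only element of order dividing gcd(47, 58) = 1 is 1, so a = b.
With f(0) = 0 this makes f injective on all of ℤ_{59}, hence bijective (finite equal-size domain and codomain). In particular f is bijective.
Since f is bijective, we find the preimage of 2. The inverse of x ↦ x^47 on (ℤ_{59})^× is x ↦ x^21, because 47·21 = 987 = 17·58 + 1 ≡ 1 (mod 58) and x^{58} = 1 for x ≠ 0 (Fermat). So f⁻¹(2) = 2^21 mod 59.
Repeated squaring mod 59: 2^1 ≡ 2, 2^2 ≡ 2² = 4, 2^4 ≡ 4² = 16, 2^8 ≡ 16² = 256 ≡ 20, 2^16 ≡ 20² = 400 ≡ 46. Since 21 = 16 + 4 + 1, 2^21 ≡ 46·16·2: 46·16 = 736 ≡ 28, then 28·2 = 56. So 2^21 ≡ 56 (mod 59).
Hence f⁻¹(2) = 56.

56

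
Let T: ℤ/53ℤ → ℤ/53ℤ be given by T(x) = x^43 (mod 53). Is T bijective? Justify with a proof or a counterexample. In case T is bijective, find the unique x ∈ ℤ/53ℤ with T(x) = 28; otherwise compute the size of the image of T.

Since 53 is prime, the nonzero elements of ℤ/53ℤ form a cyclic group of order 52.
As gcd(43, 52) = 1, raising to the 43rd power is a bijection on this group: if s^43 ≡ t^43 then (st^{−1})^43 = 1, and the only element of order dividing gcd(43, 52) = 1 is 1, so s = t.
With T(0) = 0 this makes T injective on all of ℤ/53ℤ, hence bijective (finite equal-size domain and codomain). In particular T is bijective.
Since T is bijective, we find the preimage of 28. The inverse of x ↦ x^43 on (ℤ/53ℤ)^× is x ↦ x^23, because 43·23 = 989 = 19·52 + 1 ≡ 1 (mod 52) and x^{52} = 1 for x ≠ 0 (Fermat). So T⁻¹(28) = 28^23 mod 53.
Repeated squaring mod 53: 28^1 ≡ 28, 28^2 ≡ 28² = 784 ≡ 42, 28^4 ≡ 42² = 1764 ≡ 15, 28^8 ≡ 15² = 225 ≡ 13, 28^16 ≡ 13² = 169 ≡ 10. Since 23 = 16 + 4 + 2 + 1, 28^23 ≡ 10·15·42·28: 10·15 = 150 ≡ 44, then 44·42 = 1848 ≡ 46, then 46·28 = 1288 ≡ 16. So 28^23 ≡ 16 (mod 53).
Hence T⁻¹(28) = 16.

16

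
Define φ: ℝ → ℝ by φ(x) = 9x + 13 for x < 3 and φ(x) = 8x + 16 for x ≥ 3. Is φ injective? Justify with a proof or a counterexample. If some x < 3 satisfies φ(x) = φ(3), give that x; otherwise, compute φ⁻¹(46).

15/4

Both pieces are strictly increasing (slopes 9 and 8), so each is injective on its own interval.
The left piece maps (−∞, 3) onto (−∞, 40); the right piece maps [3, ∞) onto [40, ∞).
These images are disjoint, so no value is attained by both pieces. So φ is injective.
Because the two images are disjoint, no x < 3 has φ(x) = φ(3), so we compute φ⁻¹(46): 46 lies in [40, ∞), so solve 8x + 16 = 46: x = (46 − 16)/8 = 15/4.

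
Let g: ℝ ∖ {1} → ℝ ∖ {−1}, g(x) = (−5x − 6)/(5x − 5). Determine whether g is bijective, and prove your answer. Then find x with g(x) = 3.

9/20

Suppose g(x_1) = g(x_2). Cross-multiplying: (−5x_1 − 6)(5x_2 − 5) = (−5x_2 − 6)(5x_1 − 5).
Expanding both sides and cancelling the symmetric terms leaves 55·(x_1 − x_2) = 0. Since 55 ≠ 0, x_1 = x_2. Therefore g is injective.
For any y ≠ −1, solving y(5x − 5) = −5x − 6 for x gives a well-defined x ≠ 1. So g is surjective.
So g is bijective.
Solving g(x) = 3: cross-multiplying gives −5x − 6 = 3(5x − 5), which rearranges to −20x = −9, so x = 9/20.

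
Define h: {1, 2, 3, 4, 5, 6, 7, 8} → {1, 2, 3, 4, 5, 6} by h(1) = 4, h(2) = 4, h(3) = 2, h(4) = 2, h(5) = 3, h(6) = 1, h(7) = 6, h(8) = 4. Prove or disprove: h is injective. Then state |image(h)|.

h(1) = 4 = h(2) with 1 ≠ 2, so h is not injective.
The image of h is {1, 2, 3, 4, 6}, which has 5 elements.

5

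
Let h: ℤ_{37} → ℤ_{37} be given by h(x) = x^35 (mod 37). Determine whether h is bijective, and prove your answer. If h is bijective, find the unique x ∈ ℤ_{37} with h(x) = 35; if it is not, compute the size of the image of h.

18

Since 37 is prime, the nonzero elements of ℤ_{37} form a cyclic group of order 36.
As gcd(35, 36) = 1, raising to the 35th power is a bijection on this group: if u^35 ≡ v^35 then (uv^{−1})^35 = 1, and the only element of order dividing gcd(35, 36) = 1 is 1, so u = v.
With h(0) = 0 this makes h injective on all of ℤ_{37}, hence bijective (finite equal-size domain and codomain). In particular h is bijective.
Since h is bijective, we find the preimage of 35. The inverse of x ↦ x^35 on (ℤ_{37})^× is x ↦ x^35, because 35·35 = 1225 = 34·36 + 1 ≡ 1 (mod 36) and x^{36} = 1 for x ≠ 0 (Fermat). So h⁻¹(35) = 35^35 mod 37.
Repeated squaring mod 37: 35^1 ≡ 35, 35^2 ≡ 35² = 1225 ≡ 4, 35^4 ≡ 4² = 16, 35^8 ≡ 16² = 256 ≡ 34, 35^16 ≡ 34² = 1156 ≡ 9, 35^32 ≡ 9² = 81 ≡ 7. Since 35 = 32 + 2 + 1, 35^35 ≡ 7·4·35: 7·4 = 28, then 28·35 = 980 ≡ 18. So 35^35 ≡ 18 (mod 37).
Hence h⁻¹(35) = 18.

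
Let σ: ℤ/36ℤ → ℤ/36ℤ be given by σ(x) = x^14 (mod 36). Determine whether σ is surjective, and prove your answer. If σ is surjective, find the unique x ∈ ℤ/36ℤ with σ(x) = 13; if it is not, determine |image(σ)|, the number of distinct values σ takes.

8

σ(0) = 0^14 = 0.
σ(6): Repeated squaring mod 36: 6^1 ≡ 6, 6^2 ≡ 6² = 36 ≡ 0, 6^4 ≡ 0² = 0, 6^8 ≡ 0² = 0. Since 14 = 8 + 4 + 2, 6^14 ≡ 0·0·0: 0·0 = 0, then 0·0 = 0. So 6^14 ≡ 0 (mod 36).
So σ(0) = σ(6) = 0 while 0 ≠ 6, so σ is not injective.
A non-injective map from the 36-element set ℤ/36ℤ to itself takes at most 35 distinct values, so it cannot be surjective. Hence σ is not surjective.
Since σ is not surjective, we determine |image(σ)|. Computing x^14 mod 36 for each x (by repeated squaring, reducing mod 36 at every step), the values σ(0), σ(1), …, σ(35) are: 0, 1, 4, 9, 16, 25, 0, 13, 28, 9, 28, 13, 0, 25, 16, 9, 4, 1, 0, 1, 4, 9, 16, 25, 0, 13, 28, 9, 28, 13, 0, 25, 16, 9, 4, 1.
The distinct values are {0, 1, 4, 9, 13, 16, 25, 28}; there are 8 of them.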